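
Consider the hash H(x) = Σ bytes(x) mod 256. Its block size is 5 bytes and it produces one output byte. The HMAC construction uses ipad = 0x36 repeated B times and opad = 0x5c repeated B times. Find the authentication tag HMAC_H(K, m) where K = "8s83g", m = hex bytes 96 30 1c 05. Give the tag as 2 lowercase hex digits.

Key "8s83g" = 38 73 38 33 67 is exactly B = 5 bytes: K' = 38 73 38 33 67.
K' ⊕ ipad = 0e 45 0e 05 51.  K' ⊕ opad = 64 2f 64 6f 3b.
Inner input = (K'⊕ipad) ∥ m = 0e 45 0e 05 51 ∥ 96 30 1c 05.
Inner hash: sum = 14+69+14+5+81+150+48+28+5 = 414; mod 256 = 158 → 9e.
Outer input = (K'⊕opad) ∥ inner = 64 2f 64 6f 3b ∥ 9e.
Outer hash (tag): sum = 100+47+100+111+59+158 = 575; mod 256 = 63 → 3f.

3f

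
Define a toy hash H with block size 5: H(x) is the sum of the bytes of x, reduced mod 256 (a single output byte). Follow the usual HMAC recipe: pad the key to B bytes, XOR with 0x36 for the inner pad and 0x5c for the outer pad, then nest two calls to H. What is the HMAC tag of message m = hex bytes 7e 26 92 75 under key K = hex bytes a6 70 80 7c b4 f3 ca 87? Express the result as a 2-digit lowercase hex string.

Key hex bytes a6 70 80 7c b4 f3 ca 87 is 8 bytes > B = 5, so hash it first: H(key) = 0a, then zero-pad to 5 bytes: K' = 0a 00 00 00 00.
K' ⊕ ipad = 3c 36 36 36 36.  K' ⊕ opad = 56 5c 5c 5c 5c.
Inner input = (K'⊕ipad) ∥ m = 3c 36 36 36 36 ∥ 7e 26 92 75.
Inner hash: sum = 60+54+54+54+54+126+38+146+117 = 703; mod 256 = 191 → bf.
Outer input = (K'⊕opad) ∥ inner = 56 5c 5c 5c 5c ∥ bf.
Outer hash (tag): sum = 86+92+92+92+92+191 = 645; mod 256 = 133 → 85.

85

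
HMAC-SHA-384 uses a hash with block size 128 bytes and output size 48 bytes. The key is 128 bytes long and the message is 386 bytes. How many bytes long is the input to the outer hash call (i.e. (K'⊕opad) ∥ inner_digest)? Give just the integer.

176

Key is 128 ≤ 128 bytes, zero-padded: |K'| = 128.
Outer input = (K'⊕opad) ∥ H(inner) → 128 + 48 = 176 bytes.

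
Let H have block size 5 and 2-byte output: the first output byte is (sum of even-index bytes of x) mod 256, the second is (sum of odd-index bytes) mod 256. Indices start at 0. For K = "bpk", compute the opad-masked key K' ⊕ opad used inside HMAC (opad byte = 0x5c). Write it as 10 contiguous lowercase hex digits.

Key "bpk" = 62 70 6b is 3 bytes ≤ B = 5; zero-pad to 5 bytes: K' = 62 70 6b 00 00.
XOR each byte with 0x5c: 62⊕5c=3e, 70⊕5c=2c, 6b⊕5c=37, 00⊕5c=5c, 00⊕5c=5c.

3e2c375c5c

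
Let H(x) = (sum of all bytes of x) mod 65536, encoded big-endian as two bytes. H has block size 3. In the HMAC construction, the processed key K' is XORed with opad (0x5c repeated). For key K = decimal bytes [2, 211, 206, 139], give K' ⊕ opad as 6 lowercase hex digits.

Key decimal bytes [2, 211, 206, 139] = 02 d3 ce 8b is 4 bytes > B = 3, so hash it first: H(key) = 02 2e, then zero-pad to 3 bytes: K' = 02 2e 00.
XOR each byte with 0x5c: 02⊕5c=5e, 2e⊕5c=72, 00⊕5c=5c.

5e725c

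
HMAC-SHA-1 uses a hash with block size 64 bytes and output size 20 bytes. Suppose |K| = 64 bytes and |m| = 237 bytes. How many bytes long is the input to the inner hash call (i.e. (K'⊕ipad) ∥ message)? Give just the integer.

Key is 64 ≤ 64 bytes, zero-padded: |K'| = 64.
Inner input = (K'⊕ipad) ∥ m → 64 + 237 = 301 bytes.

301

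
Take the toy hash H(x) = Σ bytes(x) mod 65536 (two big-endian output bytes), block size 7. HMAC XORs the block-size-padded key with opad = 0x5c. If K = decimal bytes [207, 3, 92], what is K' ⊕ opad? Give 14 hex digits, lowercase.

935f005c5c5c5c

Key decimal bytes [207, 3, 92] = cf 03 5c is 3 bytes ≤ B = 7; zero-pad to 7 bytes: K' = cf 03 5c 00 00 00 00.
XOR each byte with 0x5c: cf⊕5c=93, 03⊕5c=5f, 5c⊕5c=00, 00⊕5c=5c, 00⊕5c=5c, 00⊕5c=5c, 00⊕5c=5c.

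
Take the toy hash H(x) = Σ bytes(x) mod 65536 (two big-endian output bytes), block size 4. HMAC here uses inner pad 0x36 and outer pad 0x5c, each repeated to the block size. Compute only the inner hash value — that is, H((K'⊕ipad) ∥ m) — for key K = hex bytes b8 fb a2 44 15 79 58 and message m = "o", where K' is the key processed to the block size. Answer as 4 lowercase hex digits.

Key hex bytes b8 fb a2 44 15 79 58 is 7 bytes > B = 4, so hash it first: H(key) = 03 7f, then zero-pad to 4 bytes: K' = 03 7f 00 00.
K' ⊕ ipad = 35 49 36 36.
Inner input = 35 49 36 36 ∥ 6f.
Inner hash: sum = 53+73+54+54+111 = 345 → 01 59.

0159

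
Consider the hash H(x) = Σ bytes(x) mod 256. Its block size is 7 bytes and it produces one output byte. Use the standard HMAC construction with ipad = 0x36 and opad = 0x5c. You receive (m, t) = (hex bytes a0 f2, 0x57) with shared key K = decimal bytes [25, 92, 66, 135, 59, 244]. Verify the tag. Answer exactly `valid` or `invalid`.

invalid

Key decimal bytes [25, 92, 66, 135, 59, 244] = 19 5c 42 87 3b f4 is 6 bytes ≤ B = 7; zero-pad to 7 bytes: K' = 19 5c 42 87 3b f4 00.
K' ⊕ ipad = 2f 6a 74 b1 0d c2 36; K' ⊕ opad = 45 00 1e db 67 a8 5c.
Inner hash: sum = 47+106+116+177+13+194+54+160+242 = 1109; mod 256 = 85 → 55.
Outer hash (recomputed tag): sum = 69+0+30+219+103+168+92+85 = 766; mod 256 = 254 → fe.
Recomputed tag = fe; claimed = 57 → mismatch.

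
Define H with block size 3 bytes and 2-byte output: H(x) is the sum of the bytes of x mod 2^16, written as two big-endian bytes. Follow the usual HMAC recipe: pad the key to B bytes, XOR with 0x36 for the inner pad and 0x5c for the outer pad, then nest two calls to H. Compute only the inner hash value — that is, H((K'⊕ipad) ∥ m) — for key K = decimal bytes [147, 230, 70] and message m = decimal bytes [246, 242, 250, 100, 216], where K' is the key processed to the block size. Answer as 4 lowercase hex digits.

0603

Key decimal bytes [147, 230, 70] = 93 e6 46 is exactly B = 3 bytes: K' = 93 e6 46.
K' ⊕ ipad = a5 d0 70.
Inner input = a5 d0 70 ∥ f6 f2 fa 64 d8.
Inner hash: sum = 165+208+112+246+242+250+100+216 = 1539 → 06 03.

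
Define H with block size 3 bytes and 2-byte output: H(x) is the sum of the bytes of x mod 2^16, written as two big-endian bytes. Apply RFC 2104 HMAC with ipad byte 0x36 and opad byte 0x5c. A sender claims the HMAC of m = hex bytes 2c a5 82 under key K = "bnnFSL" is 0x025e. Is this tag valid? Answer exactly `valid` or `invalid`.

invalid

Key "bnnFSL" = 62 6e 6e 46 53 4c is 6 bytes > B = 3, so hash it first: H(key) = 02 23, then zero-pad to 3 bytes: K' = 02 23 00.
K' ⊕ ipad = 34 15 36; K' ⊕ opad = 5e 7f 5c.
Inner hash: sum = 52+21+54+44+165+130 = 466 → 01 d2.
Outer hash (recomputed tag): sum = 94+127+92+1+210 = 524 → 02 0c.
Recomputed tag = 020c; claimed = 025e → mismatch.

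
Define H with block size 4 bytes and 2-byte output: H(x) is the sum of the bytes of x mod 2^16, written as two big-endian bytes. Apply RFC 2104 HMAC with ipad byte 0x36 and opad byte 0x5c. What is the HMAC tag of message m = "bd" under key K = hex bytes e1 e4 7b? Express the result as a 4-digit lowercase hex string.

Key hex bytes e1 e4 7b is 3 bytes ≤ B = 4; zero-pad to 4 bytes: K' = e1 e4 7b 00.
K' ⊕ ipad = d7 d2 4d 36.  K' ⊕ opad = bd b8 27 5c.
Inner input = (K'⊕ipad) ∥ m = d7 d2 4d 36 ∥ 62 64.
Inner hash: sum = 215+210+77+54+98+100 = 754 → 02 f2.
Outer input = (K'⊕opad) ∥ inner = bd b8 27 5c ∥ 02 f2.
Outer hash (tag): sum = 189+184+39+92+2+242 = 748 → 02 ec.

02ec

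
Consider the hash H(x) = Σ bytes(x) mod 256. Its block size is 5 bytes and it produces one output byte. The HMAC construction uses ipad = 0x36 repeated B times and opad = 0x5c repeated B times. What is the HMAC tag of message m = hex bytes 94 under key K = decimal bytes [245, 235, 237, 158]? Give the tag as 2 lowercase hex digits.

Key decimal bytes [245, 235, 237, 158] = f5 eb ed 9e is 4 bytes ≤ B = 5; zero-pad to 5 bytes: K' = f5 eb ed 9e 00.
K' ⊕ ipad = c3 dd db a8 36.  K' ⊕ opad = a9 b7 b1 c2 5c.
Inner input = (K'⊕ipad) ∥ m = c3 dd db a8 36 ∥ 94.
Inner hash: sum = 195+221+219+168+54+148 = 1005; mod 256 = 237 → ed.
Outer input = (K'⊕opad) ∥ inner = a9 b7 b1 c2 5c ∥ ed.
Outer hash (tag): sum = 169+183+177+194+92+237 = 1052; mod 256 = 28 → 1c.

1c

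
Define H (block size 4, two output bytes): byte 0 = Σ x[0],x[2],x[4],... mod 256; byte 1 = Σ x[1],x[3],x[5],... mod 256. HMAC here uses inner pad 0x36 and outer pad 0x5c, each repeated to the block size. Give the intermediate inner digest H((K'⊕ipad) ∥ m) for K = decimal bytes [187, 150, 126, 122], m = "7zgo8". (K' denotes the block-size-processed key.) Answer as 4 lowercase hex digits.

Key decimal bytes [187, 150, 126, 122] = bb 96 7e 7a is exactly B = 4 bytes: K' = bb 96 7e 7a.
K' ⊕ ipad = 8d a0 48 4c.
Inner input = 8d a0 48 4c ∥ 37 7a 67 6f 38.
Inner hash: even-index sum = 427 mod 256 = 171; odd-index sum = 469 mod 256 = 213 → ab d5.

abd5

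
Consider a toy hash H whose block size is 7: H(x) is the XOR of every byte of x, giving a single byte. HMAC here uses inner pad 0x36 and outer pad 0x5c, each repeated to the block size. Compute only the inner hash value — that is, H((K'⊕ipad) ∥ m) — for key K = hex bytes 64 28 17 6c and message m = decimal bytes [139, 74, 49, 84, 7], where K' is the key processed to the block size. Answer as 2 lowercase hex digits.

a2

Key hex bytes 64 28 17 6c is 4 bytes ≤ B = 7; zero-pad to 7 bytes: K' = 64 28 17 6c 00 00 00.
K' ⊕ ipad = 52 1e 21 5a 36 36 36.
Inner input = 52 1e 21 5a 36 36 36 ∥ 8b 4a 31 54 07.
Inner hash: XOR 52⊕1e⊕21⊕5a⊕36⊕36⊕36⊕8b⊕4a⊕31⊕54⊕07 = a2.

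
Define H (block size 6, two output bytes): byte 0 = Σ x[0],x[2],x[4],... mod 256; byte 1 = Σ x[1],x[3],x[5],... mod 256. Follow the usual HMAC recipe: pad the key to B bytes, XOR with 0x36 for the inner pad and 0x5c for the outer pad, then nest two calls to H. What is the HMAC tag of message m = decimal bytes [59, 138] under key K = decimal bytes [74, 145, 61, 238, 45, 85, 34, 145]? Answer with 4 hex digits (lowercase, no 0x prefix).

c93a

Key decimal bytes [74, 145, 61, 238, 45, 85, 34, 145] = 4a 91 3d ee 2d 55 22 91 is 8 bytes > B = 6, so hash it first: H(key) = d6 65, then zero-pad to 6 bytes: K' = d6 65 00 00 00 00.
K' ⊕ ipad = e0 53 36 36 36 36.  K' ⊕ opad = 8a 39 5c 5c 5c 5c.
Inner input = (K'⊕ipad) ∥ m = e0 53 36 36 36 36 ∥ 3b 8a.
Inner hash: even-index sum = 391 mod 256 = 135; odd-index sum = 329 mod 256 = 73 → 87 49.
Outer input = (K'⊕opad) ∥ inner = 8a 39 5c 5c 5c 5c ∥ 87 49.
Outer hash (tag): even-index sum = 457 mod 256 = 201; odd-index sum = 314 mod 256 = 58 → c9 3a.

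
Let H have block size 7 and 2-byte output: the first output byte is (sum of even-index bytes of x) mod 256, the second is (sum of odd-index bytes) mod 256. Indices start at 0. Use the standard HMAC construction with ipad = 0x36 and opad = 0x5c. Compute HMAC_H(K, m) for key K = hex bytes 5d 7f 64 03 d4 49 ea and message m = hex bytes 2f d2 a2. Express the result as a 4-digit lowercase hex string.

45e4

Key hex bytes 5d 7f 64 03 d4 49 ea is exactly B = 7 bytes: K' = 5d 7f 64 03 d4 49 ea.
K' ⊕ ipad = 6b 49 52 35 e2 7f dc.  K' ⊕ opad = 01 23 38 5f 88 15 b6.
Inner input = (K'⊕ipad) ∥ m = 6b 49 52 35 e2 7f dc ∥ 2f d2 a2.
Inner hash: even-index sum = 845 mod 256 = 77; odd-index sum = 462 mod 256 = 206 → 4d ce.
Outer input = (K'⊕opad) ∥ inner = 01 23 38 5f 88 15 b6 ∥ 4d ce.
Outer hash (tag): even-index sum = 581 mod 256 = 69; odd-index sum = 228 mod 256 = 228 → 45 e4.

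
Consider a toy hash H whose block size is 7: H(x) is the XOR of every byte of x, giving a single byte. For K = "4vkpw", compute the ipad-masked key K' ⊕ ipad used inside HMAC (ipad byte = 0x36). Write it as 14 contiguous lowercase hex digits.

02405d46413636

Key "4vkpw" = 34 76 6b 70 77 is 5 bytes ≤ B = 7; zero-pad to 7 bytes: K' = 34 76 6b 70 77 00 00.
XOR each byte with 0x36: 34⊕36=02, 76⊕36=40, 6b⊕36=5d, 70⊕36=46, 77⊕36=41, 00⊕36=36, 00⊕36=36.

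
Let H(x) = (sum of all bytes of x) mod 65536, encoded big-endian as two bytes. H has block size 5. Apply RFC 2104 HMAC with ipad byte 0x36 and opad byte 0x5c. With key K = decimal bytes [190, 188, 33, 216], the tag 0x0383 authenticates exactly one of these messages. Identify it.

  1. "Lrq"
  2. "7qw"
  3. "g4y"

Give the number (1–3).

3

Key decimal bytes [190, 188, 33, 216] = be bc 21 d8 is 4 bytes ≤ B = 5; zero-pad to 5 bytes: K' = be bc 21 d8 00.
K' ⊕ ipad = 88 8a 17 ee 36; K' ⊕ opad = e2 e0 7d 84 5c.
m1: inner = H(88 8a 17 ee 36 4c 72 71) = 03 7c; tag = H(e2 e0 7d 84 5c 03 7c) = 039e
m2: inner = H(88 8a 17 ee 36 37 71 77) = 03 6c; tag = H(e2 e0 7d 84 5c 03 6c) = 038e
m3: inner = H(88 8a 17 ee 36 67 34 79) = 03 61; tag = H(e2 e0 7d 84 5c 03 61) = 0383 ← matches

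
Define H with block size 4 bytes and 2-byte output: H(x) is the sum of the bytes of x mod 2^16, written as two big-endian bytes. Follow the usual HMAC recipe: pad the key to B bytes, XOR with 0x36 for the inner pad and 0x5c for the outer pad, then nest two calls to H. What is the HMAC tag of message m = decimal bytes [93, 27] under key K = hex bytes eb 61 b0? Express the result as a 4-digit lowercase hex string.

02a6

Key hex bytes eb 61 b0 is 3 bytes ≤ B = 4; zero-pad to 4 bytes: K' = eb 61 b0 00.
K' ⊕ ipad = dd 57 86 36.  K' ⊕ opad = b7 3d ec 5c.
Inner input = (K'⊕ipad) ∥ m = dd 57 86 36 ∥ 5d 1b.
Inner hash: sum = 221+87+134+54+93+27 = 616 → 02 68.
Outer input = (K'⊕opad) ∥ inner = b7 3d ec 5c ∥ 02 68.
Outer hash (tag): sum = 183+61+236+92+2+104 = 678 → 02 a6.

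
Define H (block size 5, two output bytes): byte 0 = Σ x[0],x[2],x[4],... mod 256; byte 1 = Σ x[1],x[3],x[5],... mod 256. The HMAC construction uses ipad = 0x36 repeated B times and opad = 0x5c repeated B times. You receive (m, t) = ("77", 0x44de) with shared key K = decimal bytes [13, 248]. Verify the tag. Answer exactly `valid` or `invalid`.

valid

Key decimal bytes [13, 248] = 0d f8 is 2 bytes ≤ B = 5; zero-pad to 5 bytes: K' = 0d f8 00 00 00.
K' ⊕ ipad = 3b ce 36 36 36; K' ⊕ opad = 51 a4 5c 5c 5c.
Inner hash: even-index sum = 222 mod 256 = 222; odd-index sum = 315 mod 256 = 59 → de 3b.
Outer hash (recomputed tag): even-index sum = 324 mod 256 = 68; odd-index sum = 478 mod 256 = 222 → 44 de.
Recomputed tag = 44de; claimed = 44de → match.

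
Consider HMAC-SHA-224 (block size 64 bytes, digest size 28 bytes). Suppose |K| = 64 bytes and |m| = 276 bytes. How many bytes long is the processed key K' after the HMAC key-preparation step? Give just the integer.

64

Key is 64 ≤ 64 bytes, zero-padded: |K'| = 64.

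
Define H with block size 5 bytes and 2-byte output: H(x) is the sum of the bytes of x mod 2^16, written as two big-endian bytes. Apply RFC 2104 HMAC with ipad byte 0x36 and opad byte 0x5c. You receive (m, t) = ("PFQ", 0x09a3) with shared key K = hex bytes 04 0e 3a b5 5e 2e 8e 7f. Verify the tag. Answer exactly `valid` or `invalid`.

Key hex bytes 04 0e 3a b5 5e 2e 8e 7f is 8 bytes > B = 5, so hash it first: H(key) = 02 9a, then zero-pad to 5 bytes: K' = 02 9a 00 00 00.
K' ⊕ ipad = 34 ac 36 36 36; K' ⊕ opad = 5e c6 5c 5c 5c.
Inner hash: sum = 52+172+54+54+54+80+70+81 = 617 → 02 69.
Outer hash (recomputed tag): sum = 94+198+92+92+92+2+105 = 675 → 02 a3.
Recomputed tag = 02a3; claimed = 09a3 → mismatch.

invalid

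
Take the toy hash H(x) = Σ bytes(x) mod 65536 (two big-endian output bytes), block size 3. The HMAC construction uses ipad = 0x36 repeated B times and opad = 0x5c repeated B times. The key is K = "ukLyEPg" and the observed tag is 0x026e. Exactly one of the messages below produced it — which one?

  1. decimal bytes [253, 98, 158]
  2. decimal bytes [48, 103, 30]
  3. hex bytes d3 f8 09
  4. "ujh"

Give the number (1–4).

Key "ukLyEPg" = 75 6b 4c 79 45 50 67 is 7 bytes > B = 3, so hash it first: H(key) = 02 a1, then zero-pad to 3 bytes: K' = 02 a1 00.
K' ⊕ ipad = 34 97 36; K' ⊕ opad = 5e fd 5c.
m1: inner = H(34 97 36 fd 62 9e) = 02 fe; tag = H(5e fd 5c 02 fe) = 02b7
m2: inner = H(34 97 36 30 67 1e) = 01 b6; tag = H(5e fd 5c 01 b6) = 026e ← matches
m3: inner = H(34 97 36 d3 f8 09) = 02 d5; tag = H(5e fd 5c 02 d5) = 028e
m4: inner = H(34 97 36 75 6a 68) = 02 48; tag = H(5e fd 5c 02 48) = 0201

2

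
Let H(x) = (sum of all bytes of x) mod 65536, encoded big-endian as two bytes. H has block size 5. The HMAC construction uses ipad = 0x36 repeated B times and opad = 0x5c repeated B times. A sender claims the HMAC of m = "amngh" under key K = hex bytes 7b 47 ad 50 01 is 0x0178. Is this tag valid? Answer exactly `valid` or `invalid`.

invalid

Key hex bytes 7b 47 ad 50 01 is exactly B = 5 bytes: K' = 7b 47 ad 50 01.
K' ⊕ ipad = 4d 71 9b 66 37; K' ⊕ opad = 27 1b f1 0c 5d.
Inner hash: sum = 77+113+155+102+55+97+109+110+103+104 = 1025 → 04 01.
Outer hash (recomputed tag): sum = 39+27+241+12+93+4+1 = 417 → 01 a1.
Recomputed tag = 01a1; claimed = 0178 → mismatch.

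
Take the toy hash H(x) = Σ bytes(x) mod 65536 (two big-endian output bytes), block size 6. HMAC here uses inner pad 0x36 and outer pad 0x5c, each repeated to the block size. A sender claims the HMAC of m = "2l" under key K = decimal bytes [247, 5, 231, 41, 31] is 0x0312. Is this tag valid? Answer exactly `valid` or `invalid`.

invalid

Key decimal bytes [247, 5, 231, 41, 31] = f7 05 e7 29 1f is 5 bytes ≤ B = 6; zero-pad to 6 bytes: K' = f7 05 e7 29 1f 00.
K' ⊕ ipad = c1 33 d1 1f 29 36; K' ⊕ opad = ab 59 bb 75 43 5c.
Inner hash: sum = 193+51+209+31+41+54+50+108 = 737 → 02 e1.
Outer hash (recomputed tag): sum = 171+89+187+117+67+92+2+225 = 950 → 03 b6.
Recomputed tag = 03b6; claimed = 0312 → mismatch.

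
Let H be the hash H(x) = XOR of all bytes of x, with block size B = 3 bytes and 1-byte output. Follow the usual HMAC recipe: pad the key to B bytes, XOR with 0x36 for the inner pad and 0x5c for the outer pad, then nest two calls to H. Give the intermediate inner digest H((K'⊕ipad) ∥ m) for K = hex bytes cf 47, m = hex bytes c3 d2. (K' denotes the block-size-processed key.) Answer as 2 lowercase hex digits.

af

Key hex bytes cf 47 is 2 bytes ≤ B = 3; zero-pad to 3 bytes: K' = cf 47 00.
K' ⊕ ipad = f9 71 36.
Inner input = f9 71 36 ∥ c3 d2.
Inner hash: XOR f9⊕71⊕36⊕c3⊕d2 = af.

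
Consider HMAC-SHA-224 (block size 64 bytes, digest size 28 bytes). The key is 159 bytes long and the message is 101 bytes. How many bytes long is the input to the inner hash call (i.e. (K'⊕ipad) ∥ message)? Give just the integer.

165

Key is 159 > 64 bytes, so it is hashed to 28 bytes then zero-padded to 64: |K'| = 64.
Inner input = (K'⊕ipad) ∥ m → 64 + 101 = 165 bytes.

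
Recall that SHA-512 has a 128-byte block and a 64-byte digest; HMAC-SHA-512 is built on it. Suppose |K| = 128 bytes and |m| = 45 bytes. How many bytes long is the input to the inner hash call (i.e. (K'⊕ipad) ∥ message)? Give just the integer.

173

Key is 128 ≤ 128 bytes, zero-padded: |K'| = 128.
Inner input = (K'⊕ipad) ∥ m → 128 + 45 = 173 bytes.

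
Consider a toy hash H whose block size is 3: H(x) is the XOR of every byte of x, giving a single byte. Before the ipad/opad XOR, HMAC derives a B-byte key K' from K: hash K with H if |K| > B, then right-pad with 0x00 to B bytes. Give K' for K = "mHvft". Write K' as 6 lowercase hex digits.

|K| = 5 > B = 3, so first hash the key.
H(K): XOR 6d⊕48⊕76⊕66⊕74 = 41.
Zero-pad H(K) = 41 to 3 bytes: K' = 41 00 00.

410000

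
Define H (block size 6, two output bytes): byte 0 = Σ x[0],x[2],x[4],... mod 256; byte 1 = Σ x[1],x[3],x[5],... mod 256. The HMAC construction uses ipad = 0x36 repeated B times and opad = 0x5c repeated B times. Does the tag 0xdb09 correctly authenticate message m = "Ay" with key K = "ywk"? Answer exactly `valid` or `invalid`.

valid

Key "ywk" = 79 77 6b is 3 bytes ≤ B = 6; zero-pad to 6 bytes: K' = 79 77 6b 00 00 00.
K' ⊕ ipad = 4f 41 5d 36 36 36; K' ⊕ opad = 25 2b 37 5c 5c 5c.
Inner hash: even-index sum = 291 mod 256 = 35; odd-index sum = 294 mod 256 = 38 → 23 26.
Outer hash (recomputed tag): even-index sum = 219 mod 256 = 219; odd-index sum = 265 mod 256 = 9 → db 09.
Recomputed tag = db09; claimed = db09 → match.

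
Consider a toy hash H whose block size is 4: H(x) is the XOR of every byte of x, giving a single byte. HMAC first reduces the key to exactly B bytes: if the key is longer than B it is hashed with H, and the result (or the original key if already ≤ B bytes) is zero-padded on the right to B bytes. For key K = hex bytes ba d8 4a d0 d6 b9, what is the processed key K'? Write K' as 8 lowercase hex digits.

97000000

|K| = 6 > B = 4, so first hash the key.
H(K): XOR ba⊕d8⊕4a⊕d0⊕d6⊕b9 = 97.
Zero-pad H(K) = 97 to 4 bytes: K' = 97 00 00 00.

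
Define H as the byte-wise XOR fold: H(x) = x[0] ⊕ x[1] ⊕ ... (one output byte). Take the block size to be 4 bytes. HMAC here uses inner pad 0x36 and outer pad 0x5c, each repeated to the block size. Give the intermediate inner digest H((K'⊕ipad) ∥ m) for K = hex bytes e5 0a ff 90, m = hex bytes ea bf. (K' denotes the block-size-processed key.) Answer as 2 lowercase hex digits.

d5

Key hex bytes e5 0a ff 90 is exactly B = 4 bytes: K' = e5 0a ff 90.
K' ⊕ ipad = d3 3c c9 a6.
Inner input = d3 3c c9 a6 ∥ ea bf.
Inner hash: XOR d3⊕3c⊕c9⊕a6⊕ea⊕bf = d5.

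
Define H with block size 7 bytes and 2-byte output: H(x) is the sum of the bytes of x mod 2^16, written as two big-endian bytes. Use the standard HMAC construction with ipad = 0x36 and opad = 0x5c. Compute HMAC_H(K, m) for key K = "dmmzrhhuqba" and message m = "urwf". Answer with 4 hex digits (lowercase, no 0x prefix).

03bf

Key "dmmzrhhuqba" = 64 6d 6d 7a 72 68 68 75 71 62 61 is 11 bytes > B = 7, so hash it first: H(key) = 04 a3, then zero-pad to 7 bytes: K' = 04 a3 00 00 00 00 00.
K' ⊕ ipad = 32 95 36 36 36 36 36.  K' ⊕ opad = 58 ff 5c 5c 5c 5c 5c.
Inner input = (K'⊕ipad) ∥ m = 32 95 36 36 36 36 36 ∥ 75 72 77 66.
Inner hash: sum = 50+149+54+54+54+54+54+117+114+119+102 = 921 → 03 99.
Outer input = (K'⊕opad) ∥ inner = 58 ff 5c 5c 5c 5c 5c ∥ 03 99.
Outer hash (tag): sum = 88+255+92+92+92+92+92+3+153 = 959 → 03 bf.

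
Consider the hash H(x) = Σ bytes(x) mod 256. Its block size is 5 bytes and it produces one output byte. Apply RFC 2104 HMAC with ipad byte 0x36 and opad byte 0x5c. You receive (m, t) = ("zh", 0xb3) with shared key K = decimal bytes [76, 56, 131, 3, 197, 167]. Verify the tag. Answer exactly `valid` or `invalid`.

invalid

Key decimal bytes [76, 56, 131, 3, 197, 167] = 4c 38 83 03 c5 a7 is 6 bytes > B = 5, so hash it first: H(key) = 76, then zero-pad to 5 bytes: K' = 76 00 00 00 00.
K' ⊕ ipad = 40 36 36 36 36; K' ⊕ opad = 2a 5c 5c 5c 5c.
Inner hash: sum = 64+54+54+54+54+122+104 = 506; mod 256 = 250 → fa.
Outer hash (recomputed tag): sum = 42+92+92+92+92+250 = 660; mod 256 = 148 → 94.
Recomputed tag = 94; claimed = b3 → mismatch.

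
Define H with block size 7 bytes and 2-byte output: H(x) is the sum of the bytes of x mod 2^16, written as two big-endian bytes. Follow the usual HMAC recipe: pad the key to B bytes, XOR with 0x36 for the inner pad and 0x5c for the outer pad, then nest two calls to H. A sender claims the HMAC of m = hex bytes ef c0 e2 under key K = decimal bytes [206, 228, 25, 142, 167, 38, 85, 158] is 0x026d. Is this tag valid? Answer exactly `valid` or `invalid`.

valid

Key decimal bytes [206, 228, 25, 142, 167, 38, 85, 158] = ce e4 19 8e a7 26 55 9e is 8 bytes > B = 7, so hash it first: H(key) = 04 19, then zero-pad to 7 bytes: K' = 04 19 00 00 00 00 00.
K' ⊕ ipad = 32 2f 36 36 36 36 36; K' ⊕ opad = 58 45 5c 5c 5c 5c 5c.
Inner hash: sum = 50+47+54+54+54+54+54+239+192+226 = 1024 → 04 00.
Outer hash (recomputed tag): sum = 88+69+92+92+92+92+92+4+0 = 621 → 02 6d.
Recomputed tag = 026d; claimed = 026d → match.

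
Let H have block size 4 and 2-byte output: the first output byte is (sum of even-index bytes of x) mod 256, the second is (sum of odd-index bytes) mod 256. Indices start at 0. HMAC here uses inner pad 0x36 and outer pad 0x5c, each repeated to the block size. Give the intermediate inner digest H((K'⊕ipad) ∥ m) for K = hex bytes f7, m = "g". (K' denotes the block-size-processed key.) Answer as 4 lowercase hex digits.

Key hex bytes f7 is 1 byte ≤ B = 4; zero-pad to 4 bytes: K' = f7 00 00 00.
K' ⊕ ipad = c1 36 36 36.
Inner input = c1 36 36 36 ∥ 67.
Inner hash: even-index sum = 350 mod 256 = 94; odd-index sum = 108 mod 256 = 108 → 5e 6c.

5e6c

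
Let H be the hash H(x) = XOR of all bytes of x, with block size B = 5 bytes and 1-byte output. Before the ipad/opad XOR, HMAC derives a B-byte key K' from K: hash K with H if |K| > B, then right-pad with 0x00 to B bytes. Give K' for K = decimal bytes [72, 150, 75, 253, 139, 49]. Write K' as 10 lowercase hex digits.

d200000000

|K| = 6 > B = 5, so first hash the key.
H(K): XOR 48⊕96⊕4b⊕fd⊕8b⊕31 = d2.
Zero-pad H(K) = d2 to 5 bytes: K' = d2 00 00 00 00.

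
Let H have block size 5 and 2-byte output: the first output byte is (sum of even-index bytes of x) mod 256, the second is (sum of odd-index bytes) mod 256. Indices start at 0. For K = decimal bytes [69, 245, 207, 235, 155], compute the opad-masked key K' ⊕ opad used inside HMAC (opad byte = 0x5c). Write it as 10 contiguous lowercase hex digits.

19a993b7c7

Key decimal bytes [69, 245, 207, 235, 155] = 45 f5 cf eb 9b is exactly B = 5 bytes: K' = 45 f5 cf eb 9b.
XOR each byte with 0x5c: 45⊕5c=19, f5⊕5c=a9, cf⊕5c=93, eb⊕5c=b7, 9b⊕5c=c7.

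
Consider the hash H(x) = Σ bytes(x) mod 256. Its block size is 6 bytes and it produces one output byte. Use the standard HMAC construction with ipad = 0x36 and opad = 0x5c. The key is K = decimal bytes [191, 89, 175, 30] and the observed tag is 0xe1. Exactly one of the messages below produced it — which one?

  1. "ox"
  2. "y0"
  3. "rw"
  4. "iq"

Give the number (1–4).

1

Key decimal bytes [191, 89, 175, 30] = bf 59 af 1e is 4 bytes ≤ B = 6; zero-pad to 6 bytes: K' = bf 59 af 1e 00 00.
K' ⊕ ipad = 89 6f 99 28 36 36; K' ⊕ opad = e3 05 f3 42 5c 5c.
m1: inner = H(89 6f 99 28 36 36 6f 78) = 0c; tag = H(e3 05 f3 42 5c 5c 0c) = e1 ← matches
m2: inner = H(89 6f 99 28 36 36 79 30) = ce; tag = H(e3 05 f3 42 5c 5c ce) = a3
m3: inner = H(89 6f 99 28 36 36 72 77) = 0e; tag = H(e3 05 f3 42 5c 5c 0e) = e3
m4: inner = H(89 6f 99 28 36 36 69 71) = ff; tag = H(e3 05 f3 42 5c 5c ff) = d4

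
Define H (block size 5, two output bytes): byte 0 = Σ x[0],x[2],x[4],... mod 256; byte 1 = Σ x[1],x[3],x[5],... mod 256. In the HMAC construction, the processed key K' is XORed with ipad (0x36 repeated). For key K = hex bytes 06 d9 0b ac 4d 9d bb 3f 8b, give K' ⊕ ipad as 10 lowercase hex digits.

9257363636

Key hex bytes 06 d9 0b ac 4d 9d bb 3f 8b is 9 bytes > B = 5, so hash it first: H(key) = a4 61, then zero-pad to 5 bytes: K' = a4 61 00 00 00.
XOR each byte with 0x36: a4⊕36=92, 61⊕36=57, 00⊕36=36, 00⊕36=36, 00⊕36=36.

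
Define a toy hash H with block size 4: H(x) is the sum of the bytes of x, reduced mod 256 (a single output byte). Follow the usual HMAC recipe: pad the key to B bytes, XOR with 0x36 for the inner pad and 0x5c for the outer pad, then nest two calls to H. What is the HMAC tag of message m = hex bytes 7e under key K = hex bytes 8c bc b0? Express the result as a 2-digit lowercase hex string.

76

Key hex bytes 8c bc b0 is 3 bytes ≤ B = 4; zero-pad to 4 bytes: K' = 8c bc b0 00.
K' ⊕ ipad = ba 8a 86 36.  K' ⊕ opad = d0 e0 ec 5c.
Inner input = (K'⊕ipad) ∥ m = ba 8a 86 36 ∥ 7e.
Inner hash: sum = 186+138+134+54+126 = 638; mod 256 = 126 → 7e.
Outer input = (K'⊕opad) ∥ inner = d0 e0 ec 5c ∥ 7e.
Outer hash (tag): sum = 208+224+236+92+126 = 886; mod 256 = 118 → 76.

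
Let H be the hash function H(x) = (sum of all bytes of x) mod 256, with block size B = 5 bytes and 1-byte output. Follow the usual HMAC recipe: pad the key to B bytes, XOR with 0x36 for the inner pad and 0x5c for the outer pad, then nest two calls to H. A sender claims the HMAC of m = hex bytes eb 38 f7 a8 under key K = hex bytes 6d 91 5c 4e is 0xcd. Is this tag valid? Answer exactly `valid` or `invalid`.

Key hex bytes 6d 91 5c 4e is 4 bytes ≤ B = 5; zero-pad to 5 bytes: K' = 6d 91 5c 4e 00.
K' ⊕ ipad = 5b a7 6a 78 36; K' ⊕ opad = 31 cd 00 12 5c.
Inner hash: sum = 91+167+106+120+54+235+56+247+168 = 1244; mod 256 = 220 → dc.
Outer hash (recomputed tag): sum = 49+205+0+18+92+220 = 584; mod 256 = 72 → 48.
Recomputed tag = 48; claimed = cd → mismatch.

invalid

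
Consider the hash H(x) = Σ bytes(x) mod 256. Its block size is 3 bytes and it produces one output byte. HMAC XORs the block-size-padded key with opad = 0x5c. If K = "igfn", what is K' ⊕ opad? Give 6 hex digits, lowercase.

Key "igfn" = 69 67 66 6e is 4 bytes > B = 3, so hash it first: H(key) = a4, then zero-pad to 3 bytes: K' = a4 00 00.
XOR each byte with 0x5c: a4⊕5c=f8, 00⊕5c=5c, 00⊕5c=5c.

f85c5c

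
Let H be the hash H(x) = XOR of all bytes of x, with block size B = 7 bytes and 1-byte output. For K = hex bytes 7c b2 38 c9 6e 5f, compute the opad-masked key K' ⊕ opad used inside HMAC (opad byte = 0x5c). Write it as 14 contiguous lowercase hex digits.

20ee649532035c

Key hex bytes 7c b2 38 c9 6e 5f is 6 bytes ≤ B = 7; zero-pad to 7 bytes: K' = 7c b2 38 c9 6e 5f 00.
XOR each byte with 0x5c: 7c⊕5c=20, b2⊕5c=ee, 38⊕5c=64, c9⊕5c=95, 6e⊕5c=32, 5f⊕5c=03, 00⊕5c=5c.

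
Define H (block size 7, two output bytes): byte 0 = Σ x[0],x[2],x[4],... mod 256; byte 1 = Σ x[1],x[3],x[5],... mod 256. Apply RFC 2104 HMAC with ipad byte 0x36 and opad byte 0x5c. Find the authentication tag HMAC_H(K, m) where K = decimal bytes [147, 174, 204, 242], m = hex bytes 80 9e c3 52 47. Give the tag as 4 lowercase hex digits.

Key decimal bytes [147, 174, 204, 242] = 93 ae cc f2 is 4 bytes ≤ B = 7; zero-pad to 7 bytes: K' = 93 ae cc f2 00 00 00.
K' ⊕ ipad = a5 98 fa c4 36 36 36.  K' ⊕ opad = cf f2 90 ae 5c 5c 5c.
Inner input = (K'⊕ipad) ∥ m = a5 98 fa c4 36 36 36 ∥ 80 9e c3 52 47.
Inner hash: even-index sum = 763 mod 256 = 251; odd-index sum = 796 mod 256 = 28 → fb 1c.
Outer input = (K'⊕opad) ∥ inner = cf f2 90 ae 5c 5c 5c ∥ fb 1c.
Outer hash (tag): even-index sum = 563 mod 256 = 51; odd-index sum = 759 mod 256 = 247 → 33 f7.

33f7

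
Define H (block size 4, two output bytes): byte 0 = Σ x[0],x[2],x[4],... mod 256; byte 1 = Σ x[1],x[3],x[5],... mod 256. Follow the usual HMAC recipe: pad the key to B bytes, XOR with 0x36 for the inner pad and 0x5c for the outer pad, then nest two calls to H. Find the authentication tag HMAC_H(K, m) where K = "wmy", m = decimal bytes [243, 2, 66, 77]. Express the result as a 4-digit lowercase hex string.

Key "wmy" = 77 6d 79 is 3 bytes ≤ B = 4; zero-pad to 4 bytes: K' = 77 6d 79 00.
K' ⊕ ipad = 41 5b 4f 36.  K' ⊕ opad = 2b 31 25 5c.
Inner input = (K'⊕ipad) ∥ m = 41 5b 4f 36 ∥ f3 02 42 4d.
Inner hash: even-index sum = 453 mod 256 = 197; odd-index sum = 224 mod 256 = 224 → c5 e0.
Outer input = (K'⊕opad) ∥ inner = 2b 31 25 5c ∥ c5 e0.
Outer hash (tag): even-index sum = 277 mod 256 = 21; odd-index sum = 365 mod 256 = 109 → 15 6d.

156d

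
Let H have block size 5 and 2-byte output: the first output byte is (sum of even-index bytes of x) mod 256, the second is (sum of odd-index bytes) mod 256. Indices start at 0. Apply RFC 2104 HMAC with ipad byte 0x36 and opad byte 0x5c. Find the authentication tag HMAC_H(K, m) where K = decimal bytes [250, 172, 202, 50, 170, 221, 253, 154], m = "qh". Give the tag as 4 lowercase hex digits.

Key decimal bytes [250, 172, 202, 50, 170, 221, 253, 154] = fa ac ca 32 aa dd fd 9a is 8 bytes > B = 5, so hash it first: H(key) = 6b 55, then zero-pad to 5 bytes: K' = 6b 55 00 00 00.
K' ⊕ ipad = 5d 63 36 36 36.  K' ⊕ opad = 37 09 5c 5c 5c.
Inner input = (K'⊕ipad) ∥ m = 5d 63 36 36 36 ∥ 71 68.
Inner hash: even-index sum = 305 mod 256 = 49; odd-index sum = 266 mod 256 = 10 → 31 0a.
Outer input = (K'⊕opad) ∥ inner = 37 09 5c 5c 5c ∥ 31 0a.
Outer hash (tag): even-index sum = 249 mod 256 = 249; odd-index sum = 150 mod 256 = 150 → f9 96.

f996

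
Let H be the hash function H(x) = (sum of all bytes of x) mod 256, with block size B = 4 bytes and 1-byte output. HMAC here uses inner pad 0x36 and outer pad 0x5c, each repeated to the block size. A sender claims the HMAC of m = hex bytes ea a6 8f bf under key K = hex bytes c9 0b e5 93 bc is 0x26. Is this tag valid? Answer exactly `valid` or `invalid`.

valid

Key hex bytes c9 0b e5 93 bc is 5 bytes > B = 4, so hash it first: H(key) = 08, then zero-pad to 4 bytes: K' = 08 00 00 00.
K' ⊕ ipad = 3e 36 36 36; K' ⊕ opad = 54 5c 5c 5c.
Inner hash: sum = 62+54+54+54+234+166+143+191 = 958; mod 256 = 190 → be.
Outer hash (recomputed tag): sum = 84+92+92+92+190 = 550; mod 256 = 38 → 26.
Recomputed tag = 26; claimed = 26 → match.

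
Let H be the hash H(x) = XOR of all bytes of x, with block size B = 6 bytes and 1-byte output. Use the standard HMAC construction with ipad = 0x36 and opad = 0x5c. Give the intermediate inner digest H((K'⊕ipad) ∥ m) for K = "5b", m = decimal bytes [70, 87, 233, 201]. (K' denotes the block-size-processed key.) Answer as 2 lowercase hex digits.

66

Key "5b" = 35 62 is 2 bytes ≤ B = 6; zero-pad to 6 bytes: K' = 35 62 00 00 00 00.
K' ⊕ ipad = 03 54 36 36 36 36.
Inner input = 03 54 36 36 36 36 ∥ 46 57 e9 c9.
Inner hash: XOR 03⊕54⊕36⊕36⊕36⊕36⊕46⊕57⊕e9⊕c9 = 66.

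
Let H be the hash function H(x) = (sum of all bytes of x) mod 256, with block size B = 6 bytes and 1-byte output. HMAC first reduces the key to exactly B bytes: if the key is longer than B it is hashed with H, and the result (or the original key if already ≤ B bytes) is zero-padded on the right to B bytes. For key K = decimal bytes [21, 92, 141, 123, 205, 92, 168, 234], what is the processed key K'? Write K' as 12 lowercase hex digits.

|K| = 8 > B = 6, so first hash the key.
H(K): sum = 21+92+141+123+205+92+168+234 = 1076; mod 256 = 52 → 34.
Zero-pad H(K) = 34 to 6 bytes: K' = 34 00 00 00 00 00.

340000000000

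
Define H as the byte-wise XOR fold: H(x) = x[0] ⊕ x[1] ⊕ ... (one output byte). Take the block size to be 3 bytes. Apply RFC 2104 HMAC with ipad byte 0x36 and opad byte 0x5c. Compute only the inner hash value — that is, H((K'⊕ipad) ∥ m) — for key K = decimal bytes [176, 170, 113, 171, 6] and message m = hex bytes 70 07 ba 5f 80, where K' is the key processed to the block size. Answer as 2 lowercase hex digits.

Key decimal bytes [176, 170, 113, 171, 6] = b0 aa 71 ab 06 is 5 bytes > B = 3, so hash it first: H(key) = c6, then zero-pad to 3 bytes: K' = c6 00 00.
K' ⊕ ipad = f0 36 36.
Inner input = f0 36 36 ∥ 70 07 ba 5f 80.
Inner hash: XOR f0⊕36⊕36⊕70⊕07⊕ba⊕5f⊕80 = e2.

e2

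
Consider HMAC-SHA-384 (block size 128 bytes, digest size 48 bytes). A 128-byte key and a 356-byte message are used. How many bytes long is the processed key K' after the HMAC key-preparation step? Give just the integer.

Key is 128 ≤ 128 bytes, zero-padded: |K'| = 128.

128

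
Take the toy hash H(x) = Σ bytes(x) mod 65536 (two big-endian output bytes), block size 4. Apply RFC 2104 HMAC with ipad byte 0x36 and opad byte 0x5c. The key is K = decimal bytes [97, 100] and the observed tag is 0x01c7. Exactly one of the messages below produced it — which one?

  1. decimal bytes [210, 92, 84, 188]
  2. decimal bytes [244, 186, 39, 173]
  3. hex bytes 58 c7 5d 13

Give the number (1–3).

Key decimal bytes [97, 100] = 61 64 is 2 bytes ≤ B = 4; zero-pad to 4 bytes: K' = 61 64 00 00.
K' ⊕ ipad = 57 52 36 36; K' ⊕ opad = 3d 38 5c 5c.
m1: inner = H(57 52 36 36 d2 5c 54 bc) = 03 53; tag = H(3d 38 5c 5c 03 53) = 0183
m2: inner = H(57 52 36 36 f4 ba 27 ad) = 03 97; tag = H(3d 38 5c 5c 03 97) = 01c7 ← matches
m3: inner = H(57 52 36 36 58 c7 5d 13) = 02 a4; tag = H(3d 38 5c 5c 02 a4) = 01d3

2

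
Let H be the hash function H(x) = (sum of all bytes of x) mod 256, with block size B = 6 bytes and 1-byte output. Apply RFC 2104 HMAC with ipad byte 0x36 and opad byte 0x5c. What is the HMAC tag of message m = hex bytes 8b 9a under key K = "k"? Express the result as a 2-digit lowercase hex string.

Key "k" = 6b is 1 byte ≤ B = 6; zero-pad to 6 bytes: K' = 6b 00 00 00 00 00.
K' ⊕ ipad = 5d 36 36 36 36 36.  K' ⊕ opad = 37 5c 5c 5c 5c 5c.
Inner input = (K'⊕ipad) ∥ m = 5d 36 36 36 36 36 ∥ 8b 9a.
Inner hash: sum = 93+54+54+54+54+54+139+154 = 656; mod 256 = 144 → 90.
Outer input = (K'⊕opad) ∥ inner = 37 5c 5c 5c 5c 5c ∥ 90.
Outer hash (tag): sum = 55+92+92+92+92+92+144 = 659; mod 256 = 147 → 93.

93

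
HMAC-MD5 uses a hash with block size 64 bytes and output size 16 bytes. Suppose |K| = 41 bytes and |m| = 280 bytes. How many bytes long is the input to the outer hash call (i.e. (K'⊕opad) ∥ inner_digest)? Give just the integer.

80

Key is 41 ≤ 64 bytes, zero-padded: |K'| = 64.
Outer input = (K'⊕opad) ∥ H(inner) → 64 + 16 = 80 bytes.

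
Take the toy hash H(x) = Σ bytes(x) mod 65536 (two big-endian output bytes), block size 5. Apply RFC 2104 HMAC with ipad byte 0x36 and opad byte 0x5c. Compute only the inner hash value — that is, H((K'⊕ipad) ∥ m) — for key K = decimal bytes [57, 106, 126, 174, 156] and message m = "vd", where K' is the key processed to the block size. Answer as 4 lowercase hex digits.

02cf

Key decimal bytes [57, 106, 126, 174, 156] = 39 6a 7e ae 9c is exactly B = 5 bytes: K' = 39 6a 7e ae 9c.
K' ⊕ ipad = 0f 5c 48 98 aa.
Inner input = 0f 5c 48 98 aa ∥ 76 64.
Inner hash: sum = 15+92+72+152+170+118+100 = 719 → 02 cf.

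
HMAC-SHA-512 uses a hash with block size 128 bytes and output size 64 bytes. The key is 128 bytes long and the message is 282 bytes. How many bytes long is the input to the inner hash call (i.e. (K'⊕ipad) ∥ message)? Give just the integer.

410

Key is 128 ≤ 128 bytes, zero-padded: |K'| = 128.
Inner input = (K'⊕ipad) ∥ m → 128 + 282 = 410 bytes.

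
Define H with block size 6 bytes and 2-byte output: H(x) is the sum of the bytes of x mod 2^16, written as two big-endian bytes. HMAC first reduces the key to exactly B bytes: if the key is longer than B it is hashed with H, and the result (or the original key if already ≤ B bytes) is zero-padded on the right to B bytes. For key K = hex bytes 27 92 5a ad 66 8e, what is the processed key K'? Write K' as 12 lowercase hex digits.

27925aad668e

Key hex bytes 27 92 5a ad 66 8e is exactly B = 6 bytes: K' = 27 92 5a ad 66 8e.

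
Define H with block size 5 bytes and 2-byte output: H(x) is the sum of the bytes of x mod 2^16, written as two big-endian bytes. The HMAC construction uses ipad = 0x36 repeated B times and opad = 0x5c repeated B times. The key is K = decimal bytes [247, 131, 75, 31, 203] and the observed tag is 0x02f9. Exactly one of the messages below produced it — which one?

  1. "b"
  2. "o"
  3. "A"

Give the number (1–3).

1

Key decimal bytes [247, 131, 75, 31, 203] = f7 83 4b 1f cb is exactly B = 5 bytes: K' = f7 83 4b 1f cb.
K' ⊕ ipad = c1 b5 7d 29 fd; K' ⊕ opad = ab df 17 43 97.
m1: inner = H(c1 b5 7d 29 fd 62) = 03 7b; tag = H(ab df 17 43 97 03 7b) = 02f9 ← matches
m2: inner = H(c1 b5 7d 29 fd 6f) = 03 88; tag = H(ab df 17 43 97 03 88) = 0306
m3: inner = H(c1 b5 7d 29 fd 41) = 03 5a; tag = H(ab df 17 43 97 03 5a) = 02d8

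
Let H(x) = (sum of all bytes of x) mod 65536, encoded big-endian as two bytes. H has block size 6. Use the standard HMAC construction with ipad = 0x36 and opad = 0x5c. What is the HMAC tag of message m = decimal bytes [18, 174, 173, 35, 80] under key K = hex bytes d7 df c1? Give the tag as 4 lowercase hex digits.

0307

Key hex bytes d7 df c1 is 3 bytes ≤ B = 6; zero-pad to 6 bytes: K' = d7 df c1 00 00 00.
K' ⊕ ipad = e1 e9 f7 36 36 36.  K' ⊕ opad = 8b 83 9d 5c 5c 5c.
Inner input = (K'⊕ipad) ∥ m = e1 e9 f7 36 36 36 ∥ 12 ae ad 23 50.
Inner hash: sum = 225+233+247+54+54+54+18+174+173+35+80 = 1347 → 05 43.
Outer input = (K'⊕opad) ∥ inner = 8b 83 9d 5c 5c 5c ∥ 05 43.
Outer hash (tag): sum = 139+131+157+92+92+92+5+67 = 775 → 03 07.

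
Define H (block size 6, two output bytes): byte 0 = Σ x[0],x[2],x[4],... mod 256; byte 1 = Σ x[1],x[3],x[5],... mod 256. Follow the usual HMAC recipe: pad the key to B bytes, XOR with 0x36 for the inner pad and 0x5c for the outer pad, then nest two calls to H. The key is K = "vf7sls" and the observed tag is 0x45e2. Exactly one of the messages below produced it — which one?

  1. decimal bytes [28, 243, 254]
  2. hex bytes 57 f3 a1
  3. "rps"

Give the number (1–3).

Key "vf7sls" = 76 66 37 73 6c 73 is exactly B = 6 bytes: K' = 76 66 37 73 6c 73.
K' ⊕ ipad = 40 50 01 45 5a 45; K' ⊕ opad = 2a 3a 6b 2f 30 2f.
m1: inner = H(40 50 01 45 5a 45 1c f3 fe) = b5 cd; tag = H(2a 3a 6b 2f 30 2f b5 cd) = 7a65
m2: inner = H(40 50 01 45 5a 45 57 f3 a1) = 93 cd; tag = H(2a 3a 6b 2f 30 2f 93 cd) = 5865
m3: inner = H(40 50 01 45 5a 45 72 70 73) = 80 4a; tag = H(2a 3a 6b 2f 30 2f 80 4a) = 45e2 ← matches

3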